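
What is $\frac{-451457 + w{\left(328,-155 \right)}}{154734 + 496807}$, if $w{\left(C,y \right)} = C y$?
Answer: $- \frac{502297}{651541} \approx -0.77094$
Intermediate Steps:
$\frac{-451457 + w{\left(328,-155 \right)}}{154734 + 496807} = \frac{-451457 + 328 \left(-155\right)}{154734 + 496807} = \frac{-451457 - 50840}{651541} = \left(-502297\right) \frac{1}{651541} = - \frac{502297}{651541}$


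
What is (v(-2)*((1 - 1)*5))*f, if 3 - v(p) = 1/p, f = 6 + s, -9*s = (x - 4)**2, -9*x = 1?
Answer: 0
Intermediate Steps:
x = -1/9 (x = -1/9*1 = -1/9 ≈ -0.11111)
s = -1369/729 (s = -(-1/9 - 4)**2/9 = -(-37/9)**2/9 = -1/9*1369/81 = -1369/729 ≈ -1.8779)
f = 3005/729 (f = 6 - 1369/729 = 3005/729 ≈ 4.1221)
v(p) = 3 - 1/p
(v(-2)*((1 - 1)*5))*f = ((3 - 1/(-2))*((1 - 1)*5))*(3005/729) = ((3 - 1*(-1/2))*(0*5))*(3005/729) = ((3 + 1/2)*0)*(3005/729) = ((7/2)*0)*(3005/729) = 0*(3005/729) = 0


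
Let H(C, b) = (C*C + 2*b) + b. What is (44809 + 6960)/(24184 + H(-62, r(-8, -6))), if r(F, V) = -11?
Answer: 51769/27995 ≈ 1.8492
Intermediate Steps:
H(C, b) = C² + 3*b (H(C, b) = (C² + 2*b) + b = C² + 3*b)
(44809 + 6960)/(24184 + H(-62, r(-8, -6))) = (44809 + 6960)/(24184 + ((-62)² + 3*(-11))) = 51769/(24184 + (3844 - 33)) = 51769/(24184 + 3811) = 51769/27995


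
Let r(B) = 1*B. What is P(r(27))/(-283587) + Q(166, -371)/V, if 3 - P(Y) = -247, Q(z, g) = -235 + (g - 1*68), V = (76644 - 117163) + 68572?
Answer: -66050296/2651822037 ≈ -0.024908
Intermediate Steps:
r(B) = B
V = 28053 (V = -40519 + 68572 = 28053)
Q(z, g) = -303 + g (Q(z, g) = -235 + (g - 68) = -235 + (-68 + g) = -303 + g)
P(Y) = 250 (P(Y) = 3 - 1*(-247) = 3 + 247 = 250)
P(r(27))/(-283587) + Q(166, -371)/V = 250/(-283587) + (-303 - 371)/28053 = 250*(-1/283587) - 674*1/28053 = -250/283587 - 674/28053 = -66050296/2651822037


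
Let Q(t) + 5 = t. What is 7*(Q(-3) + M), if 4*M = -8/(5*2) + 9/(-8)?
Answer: -9499/160 ≈ -59.369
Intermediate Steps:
Q(t) = -5 + t
M = -77/160 (M = (-8/(5*2) + 9/(-8))/4 = (-8/10 + 9*(-⅛))/4 = (-8*⅒ - 9/8)/4 = (-⅘ - 9/8)/4 = (¼)*(-77/40) = -77/160 ≈ -0.48125)
7*(Q(-3) + M) = 7*((-5 - 3) - 77/160) = 7*(-8 - 77/160) = 7*(-1357/160) = -9499/160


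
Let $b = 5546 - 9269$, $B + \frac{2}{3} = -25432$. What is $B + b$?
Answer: $- \frac{87467}{3} \approx -29156.0$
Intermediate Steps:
$B = - \frac{76298}{3}$ ($B = - \frac{2}{3} - 25432 = - \frac{76298}{3} \approx -25433.0$)
$b = -3723$ ($b = 5546 - 9269 = -3723$)
$B + b = - \frac{76298}{3} - 3723 = - \frac{87467}{3}$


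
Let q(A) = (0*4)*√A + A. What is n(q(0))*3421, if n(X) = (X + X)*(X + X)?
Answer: 0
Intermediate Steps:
q(A) = A (q(A) = 0*√A + A = 0 + A = A)
n(X) = 4*X² (n(X) = (2*X)*(2*X) = 4*X²)
n(q(0))*3421 = (4*0²)*3421 = (4*0)*3421 = 0*3421 = 0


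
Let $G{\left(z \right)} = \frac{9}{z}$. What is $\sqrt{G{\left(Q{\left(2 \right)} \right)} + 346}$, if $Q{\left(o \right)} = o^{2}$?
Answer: $\frac{\sqrt{1393}}{2} \approx 18.661$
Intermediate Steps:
$\sqrt{G{\left(Q{\left(2 \right)} \right)} + 346} = \sqrt{\frac{9}{2^{2}} + 346} = \sqrt{\frac{9}{4} + 346} = \sqrt{\frac{1393}{4}} = \frac{\sqrt{1393}}{2}$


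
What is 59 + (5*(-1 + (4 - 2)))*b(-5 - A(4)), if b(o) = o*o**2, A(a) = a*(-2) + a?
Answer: 54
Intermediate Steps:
A(a) = -a (A(a) = -2*a + a = -a)
b(o) = o**3
59 + (5*(-1 + (4 - 2)))*b(-5 - A(4)) = 59 + (5*(-1 + (4 - 2)))*(-5 - (-1)*4)**3 = 59 + (5*(-1 + 2))*(-5 - 1*(-4))**3 = 59 + (5*1)*(-5 + 4)**3 = 59 + 5*(-1)**3 = 59 + 5*(-1) = 59 - 5 = 54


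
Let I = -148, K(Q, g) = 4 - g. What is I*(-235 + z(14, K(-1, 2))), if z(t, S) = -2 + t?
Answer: 33004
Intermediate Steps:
I*(-235 + z(14, K(-1, 2))) = -148*(-235 + (-2 + 14)) = -148*(-235 + 12) = -148*(-223) = 33004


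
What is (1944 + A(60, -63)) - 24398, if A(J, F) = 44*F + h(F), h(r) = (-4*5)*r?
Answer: -23966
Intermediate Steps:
h(r) = -20*r
A(J, F) = 24*F (A(J, F) = 44*F - 20*F = 24*F)
(1944 + A(60, -63)) - 24398 = (1944 + 24*(-63)) - 24398 = (1944 - 1512) - 24398 = 432 - 24398 = -23966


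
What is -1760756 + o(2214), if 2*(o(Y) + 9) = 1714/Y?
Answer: -3898332853/2214 ≈ -1.7608e+6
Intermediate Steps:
o(Y) = -9 + 857/Y (o(Y) = -9 + (1714/Y)/2 = -9 + 857/Y)
-1760756 + o(2214) = -1760756 + (-9 + 857/2214) = -1760756 - 19069/2214 = -3898332853/2214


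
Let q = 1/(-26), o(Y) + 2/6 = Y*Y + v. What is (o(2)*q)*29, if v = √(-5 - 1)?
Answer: -319/78 - 29*I*√6/26 ≈ -4.0897 - 2.7321*I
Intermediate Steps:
v = I*√6 (v = √(-6) = I*√6 ≈ 2.4495*I)
o(Y) = -⅓ + Y² + I*√6 (o(Y) = -⅓ + (Y*Y + I*√6) = -⅓ + (Y² + I*√6) = -⅓ + Y² + I*√6)
q = -1/26 ≈ -0.038462
(o(2)*q)*29 = ((-⅓ + 2² + I*√6)*(-1/26))*29 = ((-⅓ + 4 + I*√6)*(-1/26))*29 = ((11/3 + I*√6)*(-1/26))*29 = (-11/78 - I*√6/26)*29 = -319/78 - 29*I*√6/26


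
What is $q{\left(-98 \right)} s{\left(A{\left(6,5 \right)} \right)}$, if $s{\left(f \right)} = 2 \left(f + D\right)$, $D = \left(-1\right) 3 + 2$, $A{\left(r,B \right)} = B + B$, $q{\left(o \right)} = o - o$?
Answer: $0$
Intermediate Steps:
$q{\left(o \right)} = 0$
$A{\left(r,B \right)} = 2 B$
$D = -1$ ($D = -3 + 2 = -1$)
$s{\left(f \right)} = -2 + 2 f$ ($s{\left(f \right)} = 2 \left(f - 1\right) = 2 \left(-1 + f\right) = -2 + 2 f$)
$q{\left(-98 \right)} s{\left(A{\left(6,5 \right)} \right)} = 0 \left(-2 + 2 \cdot 2 \cdot 5\right) = 0 \left(-2 + 2 \cdot 10\right) = 0 \left(-2 + 20\right) = 0 \cdot 18 = 0$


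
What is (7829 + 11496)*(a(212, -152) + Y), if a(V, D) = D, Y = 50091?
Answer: 965071175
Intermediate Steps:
(7829 + 11496)*(a(212, -152) + Y) = (7829 + 11496)*(-152 + 50091) = 19325*49939 = 965071175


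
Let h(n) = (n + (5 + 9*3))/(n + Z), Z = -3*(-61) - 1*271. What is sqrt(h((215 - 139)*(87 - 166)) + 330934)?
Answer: 5*sqrt(30704531357)/1523 ≈ 575.27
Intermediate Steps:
Z = -88 (Z = 183 - 271 = -88)
h(n) = (32 + n)/(-88 + n) (h(n) = (n + (5 + 9*3))/(n - 88) = (n + (5 + 27))/(-88 + n) = (n + 32)/(-88 + n) = (32 + n)/(-88 + n))
sqrt(h((215 - 139)*(87 - 166)) + 330934) = sqrt((32 + (215 - 139)*(87 - 166))/(-88 + (215 - 139)*(87 - 166)) + 330934) = sqrt((32 + 76*(-79))/(-88 + 76*(-79)) + 330934) = sqrt((32 - 6004)/(-88 - 6004) + 330934) = sqrt(-5972/(-6092) + 330934) = sqrt(-1/6092*(-5972) + 330934) = sqrt(1493/1523 + 330934) = sqrt(504013975/1523) = 5*sqrt(30704531357)/1523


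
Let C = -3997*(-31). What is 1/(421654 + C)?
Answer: 1/545561 ≈ 1.8330e-6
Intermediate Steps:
C = 123907
1/(421654 + C) = 1/(421654 + 123907) = 1/545561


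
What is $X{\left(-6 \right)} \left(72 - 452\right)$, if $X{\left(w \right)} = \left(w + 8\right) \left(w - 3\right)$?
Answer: $6840$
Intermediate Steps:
$X{\left(w \right)} = \left(-3 + w\right) \left(8 + w\right)$ ($X{\left(w \right)} = \left(8 + w\right) \left(-3 + w\right) = \left(-3 + w\right) \left(8 + w\right)$)
$X{\left(-6 \right)} \left(72 - 452\right) = \left(-24 + \left(-6\right)^{2} + 5 \left(-6\right)\right) \left(72 - 452\right) = \left(-24 + 36 - 30\right) \left(72 - 452\right) = \left(-18\right) \left(-380\right) = 6840$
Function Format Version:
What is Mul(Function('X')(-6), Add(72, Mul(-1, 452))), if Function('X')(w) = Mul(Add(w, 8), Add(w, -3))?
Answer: 6840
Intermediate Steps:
Function('X')(w) = Mul(Add(-3, w), Add(8, w)) (Function('X')(w) = Mul(Add(8, w), Add(-3, w)) = Mul(Add(-3, w), Add(8, w)))
Mul(Function('X')(-6), Add(72, Mul(-1, 452))) = Mul(Add(-24, Pow(-6, 2), Mul(5, -6)), Add(72, Mul(-1, 452))) = Mul(Add(-24, 36, -30), Add(72, -452)) = Mul(-18, -380) = 6840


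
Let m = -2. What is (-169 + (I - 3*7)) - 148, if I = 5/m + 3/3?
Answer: -679/2 ≈ -339.50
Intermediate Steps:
I = -3/2 (I = 5/(-2) + 3/3 = 5*(-½) + 3*(⅓) = -5/2 + 1 = -3/2 ≈ -1.5000)
(-169 + (I - 3*7)) - 148 = (-169 + (-3/2 - 3*7)) - 148 = (-169 + (-3/2 - 21)) - 148 = (-169 - 45/2) - 148 = -383/2 - 148 = -679/2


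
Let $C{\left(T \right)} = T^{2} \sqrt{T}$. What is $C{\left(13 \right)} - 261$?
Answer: $-261 + 169 \sqrt{13} \approx 348.34$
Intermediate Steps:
$C{\left(T \right)} = T^{\frac{5}{2}}$
$C{\left(13 \right)} - 261 = 13^{\frac{5}{2}} - 261 = 169 \sqrt{13} - 261 = -261 + 169 \sqrt{13}$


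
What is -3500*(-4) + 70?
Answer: 14070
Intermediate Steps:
-3500*(-4) + 70 = -175*(-80) + 70 = 14000 + 70 = 14070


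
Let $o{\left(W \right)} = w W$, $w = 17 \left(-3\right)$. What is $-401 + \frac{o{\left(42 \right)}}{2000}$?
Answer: $- \frac{402071}{1000} \approx -402.07$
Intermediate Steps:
$w = -51$
$o{\left(W \right)} = - 51 W$
$-401 + \frac{o{\left(42 \right)}}{2000} = -401 + \frac{\left(-51\right) 42}{2000} = -401 - \frac{1071}{1000} = - \frac{402071}{1000}$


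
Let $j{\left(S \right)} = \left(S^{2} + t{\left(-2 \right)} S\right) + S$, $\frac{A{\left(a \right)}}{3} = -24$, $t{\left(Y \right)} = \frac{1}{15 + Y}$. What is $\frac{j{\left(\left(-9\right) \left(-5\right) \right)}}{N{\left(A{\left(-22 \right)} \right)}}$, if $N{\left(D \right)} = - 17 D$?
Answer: $\frac{2995}{1768} \approx 1.694$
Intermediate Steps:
$A{\left(a \right)} = -72$ ($A{\left(a \right)} = 3 \left(-24\right) = -72$)
$j{\left(S \right)} = S^{2} + \frac{14 S}{13}$ ($j{\left(S \right)} = \left(S^{2} + \frac{S}{15 - 2}\right) + S = \left(S^{2} + \frac{S}{13}\right) + S = S^{2} + \frac{14 S}{13}$)
$\frac{j{\left(\left(-9\right) \left(-5\right) \right)}}{N{\left(A{\left(-22 \right)} \right)}} = \frac{\frac{1}{13} \left(\left(-9\right) \left(-5\right)\right) \left(14 + 13 \left(\left(-9\right) \left(-5\right)\right)\right)}{\left(-17\right) \left(-72\right)} = \frac{\frac{1}{13} \cdot 45 \left(14 + 13 \cdot 45\right)}{1224} = \frac{1}{13} \cdot 45 \left(14 + 585\right) \frac{1}{1224} = \frac{1}{13} \cdot 45 \cdot 599 \cdot \frac{1}{1224} = \frac{26955}{13} \cdot \frac{1}{1224} = \frac{2995}{1768}$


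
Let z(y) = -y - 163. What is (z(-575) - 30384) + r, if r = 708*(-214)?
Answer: -181484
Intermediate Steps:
r = -151512
z(y) = -163 - y
(z(-575) - 30384) + r = ((-163 - 1*(-575)) - 30384) - 151512 = ((-163 + 575) - 30384) - 151512 = (412 - 30384) - 151512 = -29972 - 151512 = -181484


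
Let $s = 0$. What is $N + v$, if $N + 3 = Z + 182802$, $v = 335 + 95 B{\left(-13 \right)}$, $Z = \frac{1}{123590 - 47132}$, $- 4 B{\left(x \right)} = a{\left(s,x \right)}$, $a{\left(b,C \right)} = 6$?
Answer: $\frac{6995582054}{38229} \approx 1.8299 \cdot 10^{5}$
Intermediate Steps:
$B{\left(x \right)} = - \frac{3}{2}$ ($B{\left(x \right)} = \left(- \frac{1}{4}\right) 6 = - \frac{3}{2}$)
$Z = \frac{1}{76458} \approx 1.3079 \cdot 10^{-5}$
$v = \frac{385}{2}$ ($v = 335 + 95 \left(- \frac{3}{2}\right) = 335 - \frac{285}{2} = \frac{385}{2} \approx 192.5$)
$N = \frac{13976445943}{76458}$ ($N = -3 + \left(\frac{1}{76458} + 182802\right) = -3 + \frac{13976675317}{76458} = \frac{13976445943}{76458} \approx 1.828 \cdot 10^{5}$)
$N + v = \frac{13976445943}{76458} + \frac{385}{2} = \frac{6995582054}{38229}$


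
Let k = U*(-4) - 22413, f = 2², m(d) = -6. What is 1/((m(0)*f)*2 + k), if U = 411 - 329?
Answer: -1/22789 ≈ -4.3881e-5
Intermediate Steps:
U = 82
f = 4
k = -22741 (k = 82*(-4) - 22413 = -328 - 22413 = -22741)
1/((m(0)*f)*2 + k) = 1/(-6*4*2 - 22741) = 1/(-24*2 - 22741) = 1/(-48 - 22741) = 1/(-22789) = -1/22789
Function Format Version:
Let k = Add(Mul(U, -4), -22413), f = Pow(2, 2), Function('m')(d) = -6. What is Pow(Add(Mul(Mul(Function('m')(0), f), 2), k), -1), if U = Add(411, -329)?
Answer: Rational(-1, 22789) ≈ -4.3881e-5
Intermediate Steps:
U = 82
f = 4
k = -22741 (k = Add(Mul(82, -4), -22413) = Add(-328, -22413) = -22741)
Pow(Add(Mul(Mul(Function('m')(0), f), 2), k), -1) = Pow(Add(Mul(Mul(-6, 4), 2), -22741), -1) = Pow(Add(Mul(-24, 2), -22741), -1) = Pow(Add(-48, -22741), -1) = Pow(-22789, -1) = Rational(-1, 22789)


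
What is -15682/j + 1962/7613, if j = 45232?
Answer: -15320941/172175608 ≈ -0.088984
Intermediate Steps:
-15682/j + 1962/7613 = -15682/45232 + 1962/7613 = -15682*1/45232 + 1962*(1/7613) = -7841/22616 + 1962/7613 = -15320941/172175608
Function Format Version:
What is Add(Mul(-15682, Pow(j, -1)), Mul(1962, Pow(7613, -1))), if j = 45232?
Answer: Rational(-15320941, 172175608) ≈ -0.088984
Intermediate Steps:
Add(Mul(-15682, Pow(j, -1)), Mul(1962, Pow(7613, -1))) = Add(Mul(-15682, Pow(45232, -1)), Mul(1962, Pow(7613, -1))) = Add(Mul(-15682, Rational(1, 45232)), Mul(1962, Rational(1, 7613))) = Add(Rational(-7841, 22616), Rational(1962, 7613)) = Rational(-15320941, 172175608)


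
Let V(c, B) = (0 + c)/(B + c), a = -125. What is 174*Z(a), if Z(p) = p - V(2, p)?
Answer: -891634/41 ≈ -21747.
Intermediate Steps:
V(c, B) = c/(B + c)
Z(p) = p - 2/(2 + p) (Z(p) = p - 2/(p + 2) = p - 2/(2 + p))
174*Z(a) = 174*((-2 - 125*(2 - 125))/(2 - 125)) = 174*((-2 - 125*(-123))/(-123)) = 174*(-(-2 + 15375)/123) = 174*(-1/123*15373) = 174*(-15373/123) = -891634/41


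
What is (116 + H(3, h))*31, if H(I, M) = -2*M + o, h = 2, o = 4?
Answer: 3596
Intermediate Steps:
H(I, M) = 4 - 2*M (H(I, M) = -2*M + 4 = 4 - 2*M)
(116 + H(3, h))*31 = (116 + (4 - 2*2))*31 = (116 + (4 - 4))*31 = (116 + 0)*31 = 116*31 = 3596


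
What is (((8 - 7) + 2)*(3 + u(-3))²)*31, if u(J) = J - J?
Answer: 837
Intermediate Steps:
u(J) = 0
(((8 - 7) + 2)*(3 + u(-3))²)*31 = (((8 - 7) + 2)*(3 + 0)²)*31 = ((1 + 2)*3²)*31 = (3*9)*31 = 27*31 = 837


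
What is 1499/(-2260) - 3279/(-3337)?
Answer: 2408377/7541620 ≈ 0.31934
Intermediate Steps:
1499/(-2260) - 3279/(-3337) = 1499*(-1/2260) - 3279*(-1/3337) = -1499/2260 + 3279/3337 = 2408377/7541620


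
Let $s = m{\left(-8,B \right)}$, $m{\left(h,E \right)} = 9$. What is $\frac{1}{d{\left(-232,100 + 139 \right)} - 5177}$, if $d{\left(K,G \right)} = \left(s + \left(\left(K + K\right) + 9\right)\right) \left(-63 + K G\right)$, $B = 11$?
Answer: $\frac{1}{24752729} \approx 4.04 \cdot 10^{-8}$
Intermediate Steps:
$s = 9$
$d{\left(K,G \right)} = \left(-63 + G K\right) \left(18 + 2 K\right)$ ($d{\left(K,G \right)} = \left(9 + \left(\left(K + K\right) + 9\right)\right) \left(-63 + K G\right) = \left(9 + \left(2 K + 9\right)\right) \left(-63 + G K\right) = \left(9 + \left(9 + 2 K\right)\right) \left(-63 + G K\right) = \left(18 + 2 K\right) \left(-63 + G K\right) = \left(-63 + G K\right) \left(18 + 2 K\right)$)
$\frac{1}{d{\left(-232,100 + 139 \right)} - 5177} = \frac{1}{\left(-1134 - -29232 + 2 \left(100 + 139\right) \left(-232\right)^{2} + 18 \left(100 + 139\right) \left(-232\right)\right) - 5177} = \frac{1}{\left(-1134 + 29232 + 2 \cdot 239 \cdot 53824 + 18 \cdot 239 \left(-232\right)\right) - 5177} = \frac{1}{\left(-1134 + 29232 + 25727872 - 998064\right) - 5177} = \frac{1}{24757906 - 5177} = \frac{1}{24752729}$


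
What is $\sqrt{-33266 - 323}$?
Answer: $i \sqrt{33589} \approx 183.27 i$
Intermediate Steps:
$\sqrt{-33266 - 323} = \sqrt{-33589} = i \sqrt{33589}$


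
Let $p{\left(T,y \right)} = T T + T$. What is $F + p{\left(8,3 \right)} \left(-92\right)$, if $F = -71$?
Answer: $-6695$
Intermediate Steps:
$p{\left(T,y \right)} = T + T^{2}$ ($p{\left(T,y \right)} = T^{2} + T = T + T^{2}$)
$F + p{\left(8,3 \right)} \left(-92\right) = -71 + 8 \left(1 + 8\right) \left(-92\right) = -71 + 8 \cdot 9 \left(-92\right) = -71 + 72 \left(-92\right) = -71 - 6624 = -6695$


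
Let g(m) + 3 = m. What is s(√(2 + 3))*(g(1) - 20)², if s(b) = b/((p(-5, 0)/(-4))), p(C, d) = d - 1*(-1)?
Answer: -1936*√5 ≈ -4329.0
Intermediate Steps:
p(C, d) = 1 + d (p(C, d) = d + 1 = 1 + d)
g(m) = -3 + m
s(b) = -4*b (s(b) = b/(((1 + 0)/(-4))) = b/((1*(-¼))) = b/(-¼) = b*(-4) = -4*b)
s(√(2 + 3))*(g(1) - 20)² = (-4*√(2 + 3))*((-3 + 1) - 20)² = (-4*√5)*(-2 - 20)² = -4*√5*(-22)² = -4*√5*484 = -1936*√5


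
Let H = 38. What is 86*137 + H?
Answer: 11820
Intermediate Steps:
86*137 + H = 86*137 + 38 = 11782 + 38 = 11820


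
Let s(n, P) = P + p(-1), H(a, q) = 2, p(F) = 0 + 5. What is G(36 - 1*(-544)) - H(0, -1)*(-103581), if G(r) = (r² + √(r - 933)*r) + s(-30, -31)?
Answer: 543536 + 580*I*√353 ≈ 5.4354e+5 + 10897.0*I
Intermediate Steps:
p(F) = 5
s(n, P) = 5 + P (s(n, P) = P + 5 = 5 + P)
G(r) = -26 + r² + r*√(-933 + r) (G(r) = (r² + √(r - 933)*r) + (5 - 31) = (r² + √(-933 + r)*r) - 26 = (r² + r*√(-933 + r)) - 26 = -26 + r² + r*√(-933 + r))
G(36 - 1*(-544)) - H(0, -1)*(-103581) = (-26 + (36 - 1*(-544))² + (36 - 1*(-544))*√(-933 + (36 - 1*(-544)))) - 2*(-103581) = (-26 + (36 + 544)² + (36 + 544)*√(-933 + (36 + 544))) - 1*(-207162) = (-26 + 580² + 580*√(-933 + 580)) + 207162 = (-26 + 336400 + 580*√(-353)) + 207162 = (-26 + 336400 + 580*(I*√353)) + 207162 = (-26 + 336400 + 580*I*√353) + 207162 = (336374 + 580*I*√353) + 207162 = 543536 + 580*I*√353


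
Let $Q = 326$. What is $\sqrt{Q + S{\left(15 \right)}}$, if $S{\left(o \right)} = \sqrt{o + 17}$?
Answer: $\sqrt{326 + 4 \sqrt{2}} \approx 18.211$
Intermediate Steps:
$S{\left(o \right)} = \sqrt{17 + o}$
$\sqrt{Q + S{\left(15 \right)}} = \sqrt{326 + \sqrt{17 + 15}} = \sqrt{326 + \sqrt{32}} = \sqrt{326 + 4 \sqrt{2}}$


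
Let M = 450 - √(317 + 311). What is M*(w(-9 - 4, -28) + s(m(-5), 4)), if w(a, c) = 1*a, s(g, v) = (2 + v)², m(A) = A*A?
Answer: 10350 - 46*√157 ≈ 9773.6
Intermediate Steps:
m(A) = A²
w(a, c) = a
M = 450 - 2*√157 (M = 450 - √628 = 450 - 2*√157 ≈ 424.94)
M*(w(-9 - 4, -28) + s(m(-5), 4)) = (450 - 2*√157)*((-9 - 4) + (2 + 4)²) = (450 - 2*√157)*(-13 + 6²) = (450 - 2*√157)*(-13 + 36) = (450 - 2*√157)*23 = 10350 - 46*√157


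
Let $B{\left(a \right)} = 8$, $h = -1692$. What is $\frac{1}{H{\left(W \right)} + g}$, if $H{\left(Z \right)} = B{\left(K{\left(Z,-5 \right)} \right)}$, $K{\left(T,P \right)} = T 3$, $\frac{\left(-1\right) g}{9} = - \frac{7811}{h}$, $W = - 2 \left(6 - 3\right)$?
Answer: $- \frac{188}{6307} \approx -0.029808$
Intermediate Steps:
$W = -6$ ($W = \left(-2\right) 3 = -6$)
$g = - \frac{7811}{188}$ ($g = - 9 \left(- \frac{7811}{-1692}\right) = - 9 \left(\left(-7811\right) \left(- \frac{1}{1692}\right)\right) = \left(-9\right) \frac{7811}{1692} = - \frac{7811}{188} \approx -41.548$)
$K{\left(T,P \right)} = 3 T$
$H{\left(Z \right)} = 8$
$\frac{1}{H{\left(W \right)} + g} = \frac{1}{8 - \frac{7811}{188}} = \frac{1}{- \frac{6307}{188}} = - \frac{188}{6307}$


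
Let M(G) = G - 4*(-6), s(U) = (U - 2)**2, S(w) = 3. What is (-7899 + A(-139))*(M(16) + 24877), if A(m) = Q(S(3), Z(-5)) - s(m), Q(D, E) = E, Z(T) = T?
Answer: -692318845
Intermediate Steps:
s(U) = (-2 + U)**2
M(G) = 24 + G (M(G) = G + 24 = 24 + G)
A(m) = -5 - (-2 + m)**2
(-7899 + A(-139))*(M(16) + 24877) = (-7899 + (-5 - (-2 - 139)**2))*((24 + 16) + 24877) = (-7899 + (-5 - 1*(-141)**2))*(40 + 24877) = (-7899 + (-5 - 1*19881))*24917 = (-7899 + (-5 - 19881))*24917 = (-7899 - 19886)*24917 = -27785*24917 = -692318845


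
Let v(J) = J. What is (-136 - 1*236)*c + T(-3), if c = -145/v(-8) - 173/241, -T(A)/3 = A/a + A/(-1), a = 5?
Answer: -15623217/2410 ≈ -6482.7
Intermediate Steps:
T(A) = 12*A/5 (T(A) = -3*(A/5 + A/(-1)) = -3*(A*(⅕) + A*(-1)) = -3*(A/5 - A) = -(-12)*A/5 = 12*A/5)
c = 33561/1928 (c = -145/(-8) - 173/241 = -145*(-⅛) - 173*1/241 = 145/8 - 173/241 = 33561/1928 ≈ 17.407)
(-136 - 1*236)*c + T(-3) = (-136 - 1*236)*(33561/1928) + (12/5)*(-3) = (-136 - 236)*(33561/1928) - 36/5 = -372*33561/1928 - 36/5 = -3121173/482 - 36/5 = -15623217/2410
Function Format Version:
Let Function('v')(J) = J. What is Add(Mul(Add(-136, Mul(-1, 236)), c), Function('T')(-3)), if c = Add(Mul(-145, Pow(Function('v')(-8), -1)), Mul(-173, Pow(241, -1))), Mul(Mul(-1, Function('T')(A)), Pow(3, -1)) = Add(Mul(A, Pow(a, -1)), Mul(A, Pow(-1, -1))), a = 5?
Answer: Rational(-15623217, 2410) ≈ -6482.7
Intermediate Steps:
Function('T')(A) = Mul(Rational(12, 5), A) (Function('T')(A) = Mul(-3, Add(Mul(A, Pow(5, -1)), Mul(A, Pow(-1, -1)))) = Mul(-3, Add(Mul(A, Rational(1, 5)), Mul(A, -1))) = Mul(-3, Add(Mul(Rational(1, 5), A), Mul(-1, A))) = Mul(-3, Mul(Rational(-4, 5), A)) = Mul(Rational(12, 5), A))
c = Rational(33561, 1928) (c = Add(Mul(-145, Pow(-8, -1)), Mul(-173, Pow(241, -1))) = Add(Mul(-145, Rational(-1, 8)), Mul(-173, Rational(1, 241))) = Add(Rational(145, 8), Rational(-173, 241)) = Rational(33561, 1928) ≈ 17.407)
Add(Mul(Add(-136, Mul(-1, 236)), c), Function('T')(-3)) = Add(Mul(Add(-136, Mul(-1, 236)), Rational(33561, 1928)), Mul(Rational(12, 5), -3)) = Add(Mul(Add(-136, -236), Rational(33561, 1928)), Rational(-36, 5)) = Add(Mul(-372, Rational(33561, 1928)), Rational(-36, 5)) = Add(Rational(-3121173, 482), Rational(-36, 5)) = Rational(-15623217, 2410)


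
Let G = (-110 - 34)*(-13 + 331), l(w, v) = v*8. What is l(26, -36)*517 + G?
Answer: -194688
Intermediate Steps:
l(w, v) = 8*v
G = -45792 (G = -144*318 = -45792)
l(26, -36)*517 + G = (8*(-36))*517 - 45792 = -288*517 - 45792 = -148896 - 45792 = -194688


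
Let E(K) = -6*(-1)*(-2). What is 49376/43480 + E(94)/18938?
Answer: 58410058/51464015 ≈ 1.1350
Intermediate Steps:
E(K) = -12 (E(K) = 6*(-2) = -12)
49376/43480 + E(94)/18938 = 49376/43480 - 12/18938 = 49376*(1/43480) - 12*1/18938 = 6172/5435 - 6/9469 = 58410058/51464015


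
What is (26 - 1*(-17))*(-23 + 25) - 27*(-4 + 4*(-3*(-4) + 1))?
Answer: -1210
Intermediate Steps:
(26 - 1*(-17))*(-23 + 25) - 27*(-4 + 4*(-3*(-4) + 1)) = (26 + 17)*2 - 27*(-4 + 4*(12 + 1)) = 43*2 - 27*(-4 + 4*13) = 86 - 27*(-4 + 52) = 86 - 27*48 = 86 - 1296 = -1210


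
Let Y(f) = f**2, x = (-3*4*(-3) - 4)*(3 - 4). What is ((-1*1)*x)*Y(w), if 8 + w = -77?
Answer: 231200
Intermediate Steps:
w = -85 (w = -8 - 77 = -85)
x = -32 (x = (-12*(-3) - 4)*(-1) = (36 - 4)*(-1) = 32*(-1) = -32)
((-1*1)*x)*Y(w) = (-1*1*(-32))*(-85)**2 = -1*(-32)*7225 = 32*7225 = 231200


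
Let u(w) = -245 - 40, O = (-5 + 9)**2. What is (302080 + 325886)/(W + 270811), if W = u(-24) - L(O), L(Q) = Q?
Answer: 104661/45085 ≈ 2.3214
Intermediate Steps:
O = 16 (O = 4**2 = 16)
u(w) = -285
W = -301 (W = -285 - 1*16 = -285 - 16 = -301)
(302080 + 325886)/(W + 270811) = (302080 + 325886)/(-301 + 270811) = 627966/270510 = 627966*(1/270510) = 104661/45085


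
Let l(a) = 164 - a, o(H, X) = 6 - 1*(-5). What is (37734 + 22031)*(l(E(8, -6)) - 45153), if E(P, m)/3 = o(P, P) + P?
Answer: -2692174190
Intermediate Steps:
o(H, X) = 11 (o(H, X) = 6 + 5 = 11)
E(P, m) = 33 + 3*P (E(P, m) = 3*(11 + P) = 33 + 3*P)
(37734 + 22031)*(l(E(8, -6)) - 45153) = (37734 + 22031)*((164 - (33 + 3*8)) - 45153) = 59765*((164 - (33 + 24)) - 45153) = 59765*((164 - 1*57) - 45153) = 59765*((164 - 57) - 45153) = 59765*(107 - 45153) = 59765*(-45046) = -2692174190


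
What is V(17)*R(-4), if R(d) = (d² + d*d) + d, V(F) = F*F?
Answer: 8092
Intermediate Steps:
V(F) = F²
R(d) = d + 2*d² (R(d) = (d² + d²) + d = 2*d² + d = d + 2*d²)
V(17)*R(-4) = 17²*(-4*(1 + 2*(-4))) = 289*(-4*(1 - 8)) = 289*(-4*(-7)) = 289*28 = 8092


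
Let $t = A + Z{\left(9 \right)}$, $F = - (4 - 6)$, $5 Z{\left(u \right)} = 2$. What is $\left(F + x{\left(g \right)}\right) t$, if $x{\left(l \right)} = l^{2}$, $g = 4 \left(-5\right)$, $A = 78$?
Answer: $\frac{157584}{5} \approx 31517.0$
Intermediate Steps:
$Z{\left(u \right)} = \frac{2}{5}$ ($Z{\left(u \right)} = \frac{1}{5} \cdot 2 = \frac{2}{5}$)
$F = 2$ ($F = \left(-1\right) \left(-2\right) = 2$)
$g = -20$
$t = \frac{392}{5}$ ($t = 78 + \frac{2}{5} = \frac{392}{5} \approx 78.4$)
$\left(F + x{\left(g \right)}\right) t = \left(2 + \left(-20\right)^{2}\right) \frac{392}{5} = \left(2 + 400\right) \frac{392}{5} = 402 \cdot \frac{392}{5} = \frac{157584}{5}$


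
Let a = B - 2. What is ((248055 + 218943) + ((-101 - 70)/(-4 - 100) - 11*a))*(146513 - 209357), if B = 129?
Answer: -760768646925/26 ≈ -2.9260e+10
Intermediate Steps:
a = 127 (a = 129 - 2 = 127)
((248055 + 218943) + ((-101 - 70)/(-4 - 100) - 11*a))*(146513 - 209357) = ((248055 + 218943) + ((-101 - 70)/(-4 - 100) - 11*127))*(146513 - 209357) = (466998 + (-171/(-104) - 1397))*(-62844) = (466998 + (-171*(-1/104) - 1397))*(-62844) = (466998 + (171/104 - 1397))*(-62844) = (466998 - 145117/104)*(-62844) = (48422675/104)*(-62844) = -760768646925/26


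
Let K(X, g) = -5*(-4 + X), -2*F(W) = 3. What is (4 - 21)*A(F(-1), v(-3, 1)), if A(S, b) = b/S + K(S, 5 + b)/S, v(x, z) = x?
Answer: 833/3 ≈ 277.67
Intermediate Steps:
F(W) = -3/2 (F(W) = -½*3 = -3/2)
K(X, g) = 20 - 5*X
A(S, b) = b/S + (20 - 5*S)/S
(4 - 21)*A(F(-1), v(-3, 1)) = (4 - 21)*((20 - 3 - 5*(-3/2))/(-3/2)) = -(-34)*(20 - 3 + 15/2)/3 = -(-34)*49/(3*2) = -17*(-49/3) = 833/3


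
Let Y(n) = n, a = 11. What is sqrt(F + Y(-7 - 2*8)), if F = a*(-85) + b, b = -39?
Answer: I*sqrt(997) ≈ 31.575*I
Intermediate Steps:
F = -974 (F = 11*(-85) - 39 = -935 - 39 = -974)
sqrt(F + Y(-7 - 2*8)) = sqrt(-974 + (-7 - 2*8)) = sqrt(-974 + (-7 - 16)) = sqrt(-974 - 23) = sqrt(-997) = I*sqrt(997)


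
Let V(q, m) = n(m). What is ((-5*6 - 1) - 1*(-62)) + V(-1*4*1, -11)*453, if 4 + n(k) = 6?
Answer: 937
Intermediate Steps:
n(k) = 2 (n(k) = -4 + 6 = 2)
V(q, m) = 2
((-5*6 - 1) - 1*(-62)) + V(-1*4*1, -11)*453 = ((-5*6 - 1) - 1*(-62)) + 2*453 = ((-30 - 1) + 62) + 906 = (-31 + 62) + 906 = 31 + 906 = 937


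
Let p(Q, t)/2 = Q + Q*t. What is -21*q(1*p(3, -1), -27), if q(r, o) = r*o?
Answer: 0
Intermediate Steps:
p(Q, t) = 2*Q + 2*Q*t (p(Q, t) = 2*(Q + Q*t) = 2*Q + 2*Q*t)
q(r, o) = o*r
-21*q(1*p(3, -1), -27) = -(-567)*1*(2*3*(1 - 1)) = -(-567)*1*(2*3*0) = -(-567)*1*0 = -(-567)*0 = -21*0 = 0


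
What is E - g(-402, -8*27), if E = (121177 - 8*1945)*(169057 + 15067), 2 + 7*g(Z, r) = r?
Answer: 136126371774/7 ≈ 1.9447e+10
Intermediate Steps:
g(Z, r) = -2/7 + r/7
E = 19446624508 (E = (121177 - 15560)*184124 = 105617*184124 = 19446624508)
E - g(-402, -8*27) = 19446624508 - (-2/7 + (-8*27)/7) = 19446624508 - (-2/7 + (⅐)*(-216)) = 19446624508 - (-2/7 - 216/7) = 19446624508 - 1*(-218/7) = 19446624508 + 218/7 = 136126371774/7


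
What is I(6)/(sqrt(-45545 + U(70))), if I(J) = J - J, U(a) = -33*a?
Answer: 0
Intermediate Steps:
I(J) = 0
I(6)/(sqrt(-45545 + U(70))) = 0/(sqrt(-45545 - 33*70)) = 0/(sqrt(-45545 - 2310)) = 0/(sqrt(-47855)) = 0/((I*sqrt(47855))) = 0*(-I*sqrt(47855)/47855) = 0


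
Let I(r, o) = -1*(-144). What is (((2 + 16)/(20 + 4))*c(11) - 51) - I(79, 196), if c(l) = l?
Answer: -747/4 ≈ -186.75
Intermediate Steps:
I(r, o) = 144
(((2 + 16)/(20 + 4))*c(11) - 51) - I(79, 196) = (((2 + 16)/(20 + 4))*11 - 51) - 1*144 = ((18/24)*11 - 51) - 144 = ((18*(1/24))*11 - 51) - 144 = ((¾)*11 - 51) - 144 = (33/4 - 51) - 144 = -171/4 - 144 = -747/4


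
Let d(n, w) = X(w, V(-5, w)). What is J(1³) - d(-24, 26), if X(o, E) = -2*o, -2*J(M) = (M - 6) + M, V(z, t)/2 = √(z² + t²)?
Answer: 54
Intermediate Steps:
V(z, t) = 2*√(t² + z²) (V(z, t) = 2*√(z² + t²) = 2*√(t² + z²))
J(M) = 3 - M (J(M) = -((M - 6) + M)/2 = -((-6 + M) + M)/2 = -(-6 + 2*M)/2 = 3 - M)
d(n, w) = -2*w
J(1³) - d(-24, 26) = (3 - 1*1³) - (-2)*26 = (3 - 1*1) - 1*(-52) = (3 - 1) + 52 = 2 + 52 = 54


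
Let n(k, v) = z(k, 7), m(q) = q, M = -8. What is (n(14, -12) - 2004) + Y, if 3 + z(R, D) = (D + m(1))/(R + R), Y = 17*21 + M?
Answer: -11604/7 ≈ -1657.7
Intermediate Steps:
Y = 349 (Y = 17*21 - 8 = 357 - 8 = 349)
z(R, D) = -3 + (1 + D)/(2*R) (z(R, D) = -3 + (D + 1)/(R + R) = -3 + (1 + D)/((2*R)) = -3 + (1 + D)*(1/(2*R)) = -3 + (1 + D)/(2*R))
n(k, v) = (8 - 6*k)/(2*k) (n(k, v) = (1 + 7 - 6*k)/(2*k) = (8 - 6*k)/(2*k))
(n(14, -12) - 2004) + Y = ((-3 + 4/14) - 2004) + 349 = ((-3 + 4*(1/14)) - 2004) + 349 = ((-3 + 2/7) - 2004) + 349 = (-19/7 - 2004) + 349 = -14047/7 + 349 = -11604/7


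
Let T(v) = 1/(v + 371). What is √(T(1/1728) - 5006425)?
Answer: I*√2057616172052740633/641089 ≈ 2237.5*I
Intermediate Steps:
T(v) = 1/(371 + v)
√(T(1/1728) - 5006425) = √(1/(371 + 1/1728) - 5006425) = √(1/(641089/1728) - 5006425) = √(1728/641089 - 5006425) = √(-3209563995097/641089) = I*√2057616172052740633/641089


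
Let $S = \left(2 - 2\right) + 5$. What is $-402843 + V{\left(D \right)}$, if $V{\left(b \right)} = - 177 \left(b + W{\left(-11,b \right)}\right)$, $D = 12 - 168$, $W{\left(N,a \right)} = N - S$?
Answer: $-372399$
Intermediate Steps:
$S = 5$ ($S = \left(2 - 2\right) + 5 = 0 + 5 = 5$)
$W{\left(N,a \right)} = -5 + N$ ($W{\left(N,a \right)} = N - 5 = -5 + N$)
$D = -156$ ($D = 12 - 168 = -156$)
$V{\left(b \right)} = 2832 - 177 b$ ($V{\left(b \right)} = - 177 \left(b - 16\right) = - 177 \left(-16 + b\right) = 2832 - 177 b$)
$-402843 + V{\left(D \right)} = -402843 + \left(2832 - -27612\right) = -402843 + \left(2832 + 27612\right) = -402843 + 30444 = -372399$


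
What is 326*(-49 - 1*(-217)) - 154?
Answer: 54614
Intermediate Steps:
326*(-49 - 1*(-217)) - 154 = 326*(-49 + 217) - 154 = 326*168 - 154 = 54768 - 154 = 54614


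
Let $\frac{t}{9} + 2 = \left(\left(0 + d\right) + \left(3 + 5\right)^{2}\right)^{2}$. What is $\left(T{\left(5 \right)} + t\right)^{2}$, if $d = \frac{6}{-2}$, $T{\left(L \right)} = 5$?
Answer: $1120642576$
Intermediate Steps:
$d = -3$ ($d = 6 \left(- \frac{1}{2}\right) = -3$)
$t = 33471$ ($t = -18 + 9 \left(\left(0 - 3\right) + \left(3 + 5\right)^{2}\right)^{2} = -18 + 9 \left(-3 + 8^{2}\right)^{2} = -18 + 9 \left(-3 + 64\right)^{2} = -18 + 9 \cdot 61^{2} = -18 + 9 \cdot 3721 = -18 + 33489 = 33471$)
$\left(T{\left(5 \right)} + t\right)^{2} = \left(5 + 33471\right)^{2} = 33476^{2} = 1120642576$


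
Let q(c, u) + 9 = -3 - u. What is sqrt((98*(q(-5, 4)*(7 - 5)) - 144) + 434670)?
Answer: sqrt(431390) ≈ 656.80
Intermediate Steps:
q(c, u) = -12 - u (q(c, u) = -9 + (-3 - u) = -12 - u)
sqrt((98*(q(-5, 4)*(7 - 5)) - 144) + 434670) = sqrt((98*((-12 - 1*4)*(7 - 5)) - 144) + 434670) = sqrt((98*((-12 - 4)*2) - 144) + 434670) = sqrt((98*(-16*2) - 144) + 434670) = sqrt((98*(-32) - 144) + 434670) = sqrt((-3136 - 144) + 434670) = sqrt(-3280 + 434670) = sqrt(431390)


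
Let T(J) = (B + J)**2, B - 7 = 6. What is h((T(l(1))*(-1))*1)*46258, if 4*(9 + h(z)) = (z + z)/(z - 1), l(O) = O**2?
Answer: -77482150/197 ≈ -3.9331e+5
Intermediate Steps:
B = 13 (B = 7 + 6 = 13)
T(J) = (13 + J)**2
h(z) = -9 + z/(2*(-1 + z)) (h(z) = -9 + ((z + z)/(z - 1))/4 = -9 + ((2*z)/(-1 + z))/4 = -9 + (2*z/(-1 + z))/4 = -9 + z/(2*(-1 + z)))
h((T(l(1))*(-1))*1)*46258 = ((18 - 17*(13 + 1**2)**2*(-1))/(2*(-1 + ((13 + 1**2)**2*(-1))*1)))*46258 = ((18 - 17*(13 + 1)**2*(-1))/(2*(-1 + ((13 + 1)**2*(-1))*1)))*46258 = ((18 - 17*14**2*(-1))/(2*(-1 + (14**2*(-1))*1)))*46258 = ((18 - 17*196*(-1))/(2*(-1 + (196*(-1))*1)))*46258 = ((18 - (-3332))/(2*(-1 - 196*1)))*46258 = ((18 - 17*(-196))/(2*(-1 - 196)))*46258 = ((1/2)*(18 + 3332)/(-197))*46258 = ((1/2)*(-1/197)*3350)*46258 = -1675/197*46258 = -77482150/197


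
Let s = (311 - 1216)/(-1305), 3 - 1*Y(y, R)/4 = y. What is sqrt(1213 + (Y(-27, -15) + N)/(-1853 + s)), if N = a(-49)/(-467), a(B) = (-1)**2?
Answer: sqrt(15456746988602004973)/112886042 ≈ 34.827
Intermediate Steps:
Y(y, R) = 12 - 4*y
a(B) = 1
s = 181/261 (s = -905*(-1/1305) = 181/261 ≈ 0.69349)
N = -1/467 (N = 1/(-467) = 1*(-1/467) = -1/467 ≈ -0.0021413)
sqrt(1213 + (Y(-27, -15) + N)/(-1853 + s)) = sqrt(1213 + ((12 - 4*(-27)) - 1/467)/(-1853 + 181/261)) = sqrt(1213 + ((12 + 108) - 1/467)/(-483452/261)) = sqrt(1213 + (120 - 1/467)*(-261/483452)) = sqrt(1213 + (56039/467)*(-261/483452)) = sqrt(1213 - 14626179/225772084) = sqrt(273846911713/225772084) = sqrt(15456746988602004973)/112886042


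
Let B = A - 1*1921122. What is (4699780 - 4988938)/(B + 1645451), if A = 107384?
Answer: 289158/168287 ≈ 1.7182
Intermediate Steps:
B = -1813738 (B = 107384 - 1*1921122 = 107384 - 1921122 = -1813738)
(4699780 - 4988938)/(B + 1645451) = (4699780 - 4988938)/(-1813738 + 1645451) = -289158/(-168287) = -289158*(-1/168287) = 289158/168287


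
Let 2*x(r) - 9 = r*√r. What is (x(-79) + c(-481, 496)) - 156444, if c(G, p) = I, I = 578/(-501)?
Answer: -156753535/1002 - 79*I*√79/2 ≈ -1.5644e+5 - 351.08*I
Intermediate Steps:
I = -578/501 (I = 578*(-1/501) = -578/501 ≈ -1.1537)
c(G, p) = -578/501
x(r) = 9/2 + r^(3/2)/2 (x(r) = 9/2 + (r*√r)/2 = 9/2 + r^(3/2)/2)
(x(-79) + c(-481, 496)) - 156444 = ((9/2 + (-79)^(3/2)/2) - 578/501) - 156444 = ((9/2 + (-79*I*√79)/2) - 578/501) - 156444 = ((9/2 - 79*I*√79/2) - 578/501) - 156444 = (3353/1002 - 79*I*√79/2) - 156444 = -156753535/1002 - 79*I*√79/2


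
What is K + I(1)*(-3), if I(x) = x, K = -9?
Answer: -12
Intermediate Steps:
K + I(1)*(-3) = -9 + 1*(-3) = -9 - 3 = -12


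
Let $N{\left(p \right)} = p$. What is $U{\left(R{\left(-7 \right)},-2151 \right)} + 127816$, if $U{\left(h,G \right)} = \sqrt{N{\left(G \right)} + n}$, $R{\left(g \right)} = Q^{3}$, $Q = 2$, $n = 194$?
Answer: $127816 + i \sqrt{1957} \approx 1.2782 \cdot 10^{5} + 44.238 i$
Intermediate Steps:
$R{\left(g \right)} = 8$ ($R{\left(g \right)} = 2^{3} = 8$)
$U{\left(h,G \right)} = \sqrt{194 + G}$ ($U{\left(h,G \right)} = \sqrt{G + 194} = \sqrt{194 + G}$)
$U{\left(R{\left(-7 \right)},-2151 \right)} + 127816 = \sqrt{194 - 2151} + 127816 = \sqrt{-1957} + 127816 = i \sqrt{1957} + 127816 = 127816 + i \sqrt{1957}$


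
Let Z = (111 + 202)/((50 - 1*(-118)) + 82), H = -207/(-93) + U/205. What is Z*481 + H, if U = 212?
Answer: 192388713/317750 ≈ 605.47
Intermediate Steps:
H = 20717/6355 (H = -207/(-93) + 212/205 = -207*(-1/93) + 212*(1/205) = 69/31 + 212/205 = 20717/6355 ≈ 3.2600)
Z = 313/250 (Z = 313/((50 + 118) + 82) = 313/(168 + 82) = 313/250 ≈ 1.2520)
Z*481 + H = (313/250)*481 + 20717/6355 = 150553/250 + 20717/6355 = 192388713/317750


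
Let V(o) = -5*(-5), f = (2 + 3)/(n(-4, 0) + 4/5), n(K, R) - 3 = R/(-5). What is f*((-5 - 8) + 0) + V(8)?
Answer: 150/19 ≈ 7.8947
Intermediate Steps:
n(K, R) = 3 - R/5 (n(K, R) = 3 + R/(-5) = 3 + R*(-⅕) = 3 - R/5)
f = 25/19 (f = (2 + 3)/((3 - ⅕*0) + 4/5) = 5/((3 + 0) + 4*(⅕)) = 5/(3 + ⅘) = 5/(19/5) = 5*(5/19) = 25/19 ≈ 1.3158)
V(o) = 25
f*((-5 - 8) + 0) + V(8) = 25*((-5 - 8) + 0)/19 + 25 = 25*(-13 + 0)/19 + 25 = (25/19)*(-13) + 25 = -325/19 + 25 = 150/19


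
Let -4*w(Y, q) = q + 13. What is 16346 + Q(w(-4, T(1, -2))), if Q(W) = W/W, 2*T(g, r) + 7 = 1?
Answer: 16347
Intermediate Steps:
T(g, r) = -3 (T(g, r) = -7/2 + (½)*1 = -7/2 + ½ = -3)
w(Y, q) = -13/4 - q/4 (w(Y, q) = -(q + 13)/4 = -(13 + q)/4 = -13/4 - q/4)
Q(W) = 1
16346 + Q(w(-4, T(1, -2))) = 16346 + 1 = 16347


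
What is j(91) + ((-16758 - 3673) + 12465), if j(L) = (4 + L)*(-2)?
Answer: -8156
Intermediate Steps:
j(L) = -8 - 2*L
j(91) + ((-16758 - 3673) + 12465) = (-8 - 2*91) + ((-16758 - 3673) + 12465) = (-8 - 182) + (-20431 + 12465) = -190 - 7966 = -8156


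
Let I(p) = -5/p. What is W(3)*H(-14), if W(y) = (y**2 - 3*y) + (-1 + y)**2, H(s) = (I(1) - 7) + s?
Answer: -104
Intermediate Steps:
H(s) = -12 + s (H(s) = (-5/1 - 7) + s = (-5*1 - 7) + s = (-5 - 7) + s = -12 + s)
W(y) = y**2 + (-1 + y)**2 - 3*y
W(3)*H(-14) = (1 - 5*3 + 2*3**2)*(-12 - 14) = (1 - 15 + 2*9)*(-26) = (1 - 15 + 18)*(-26) = 4*(-26) = -104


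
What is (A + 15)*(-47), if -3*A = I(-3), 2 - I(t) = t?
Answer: -1880/3 ≈ -626.67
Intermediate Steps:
I(t) = 2 - t
A = -5/3 (A = -(2 - 1*(-3))/3 = -(2 + 3)/3 = -1/3*5 = -5/3 ≈ -1.6667)
(A + 15)*(-47) = (-5/3 + 15)*(-47) = (40/3)*(-47) = -1880/3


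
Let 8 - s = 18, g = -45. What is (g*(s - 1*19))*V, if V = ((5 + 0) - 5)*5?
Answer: 0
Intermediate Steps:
s = -10 (s = 8 - 1*18 = 8 - 18 = -10)
V = 0 (V = (5 - 5)*5 = 0*5 = 0)
(g*(s - 1*19))*V = -45*(-10 - 1*19)*0 = -45*(-10 - 19)*0 = -45*(-29)*0 = 1305*0 = 0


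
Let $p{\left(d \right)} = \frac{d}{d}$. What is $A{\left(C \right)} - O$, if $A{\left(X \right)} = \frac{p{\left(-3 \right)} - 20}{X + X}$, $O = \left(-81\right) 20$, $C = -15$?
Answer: $\frac{48619}{30} \approx 1620.6$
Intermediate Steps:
$p{\left(d \right)} = 1$
$O = -1620$
$A{\left(X \right)} = - \frac{19}{2 X}$ ($A{\left(X \right)} = \frac{1 - 20}{X + X} = - \frac{19}{2 X}$)
$A{\left(C \right)} - O = - \frac{19}{2 \left(-15\right)} - -1620 = \left(- \frac{19}{2}\right) \left(- \frac{1}{15}\right) + 1620 = \frac{19}{30} + 1620 = \frac{48619}{30}$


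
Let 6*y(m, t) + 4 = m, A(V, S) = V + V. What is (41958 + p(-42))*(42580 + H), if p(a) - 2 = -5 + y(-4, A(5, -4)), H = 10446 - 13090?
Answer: 1675461632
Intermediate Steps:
A(V, S) = 2*V
y(m, t) = -2/3 + m/6
H = -2644
p(a) = -13/3 (p(a) = 2 + (-5 + (-2/3 + (1/6)*(-4))) = 2 + (-5 + (-2/3 - 2/3)) = 2 + (-5 - 4/3) = 2 - 19/3 = -13/3)
(41958 + p(-42))*(42580 + H) = (41958 - 13/3)*(42580 - 2644) = (125861/3)*39936 = 1675461632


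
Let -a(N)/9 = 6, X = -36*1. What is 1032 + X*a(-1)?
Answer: 2976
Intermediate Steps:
X = -36
a(N) = -54 (a(N) = -9*6 = -54)
1032 + X*a(-1) = 1032 - 36*(-54) = 1032 + 1944 = 2976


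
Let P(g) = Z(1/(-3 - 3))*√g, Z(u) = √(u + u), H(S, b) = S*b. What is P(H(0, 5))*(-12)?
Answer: 0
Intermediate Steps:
Z(u) = √2*√u (Z(u) = √(2*u) = √2*√u)
P(g) = I*√3*√g/3 (P(g) = (√2*√(1/(-3 - 3)))*√g = (√2*√(1/(-6)))*√g = (√2*√(-⅙))*√g = (√2*(I*√6/6))*√g = (I*√3/3)*√g = I*√3*√g/3)
P(H(0, 5))*(-12) = (I*√3*√(0*5)/3)*(-12) = (I*√3*√0/3)*(-12) = ((⅓)*I*√3*0)*(-12) = 0*(-12) = 0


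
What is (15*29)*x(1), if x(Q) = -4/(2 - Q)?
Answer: -1740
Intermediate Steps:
(15*29)*x(1) = (15*29)*(4/(-2 + 1)) = 435*(4/(-1)) = 435*(4*(-1)) = 435*(-4) = -1740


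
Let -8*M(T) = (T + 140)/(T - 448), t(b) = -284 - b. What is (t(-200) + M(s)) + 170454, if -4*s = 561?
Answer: 3207044879/18824 ≈ 1.7037e+5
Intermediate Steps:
s = -561/4 (s = -¼*561 = -561/4 ≈ -140.25)
M(T) = -(140 + T)/(8*(-448 + T)) (M(T) = -(T + 140)/(8*(T - 448)) = -(140 + T)/(8*(-448 + T)))
(t(-200) + M(s)) + 170454 = ((-284 - 1*(-200)) + (-140 - 1*(-561/4))/(8*(-448 - 561/4))) + 170454 = ((-284 + 200) + (-140 + 561/4)/(8*(-2353/4))) + 170454 = (-84 + (⅛)*(-4/2353)*(¼)) + 170454 = (-84 - 1/18824) + 170454 = -1581217/18824 + 170454 = 3207044879/18824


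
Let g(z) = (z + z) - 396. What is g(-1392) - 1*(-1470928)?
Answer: 1467748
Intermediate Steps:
g(z) = -396 + 2*z (g(z) = 2*z - 396 = -396 + 2*z)
g(-1392) - 1*(-1470928) = (-396 + 2*(-1392)) - 1*(-1470928) = (-396 - 2784) + 1470928 = -3180 + 1470928 = 1467748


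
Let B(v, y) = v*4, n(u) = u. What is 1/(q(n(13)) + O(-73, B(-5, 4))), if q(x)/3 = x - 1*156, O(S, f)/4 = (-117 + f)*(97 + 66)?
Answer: -1/89753 ≈ -1.1142e-5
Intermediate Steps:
B(v, y) = 4*v
O(S, f) = -76284 + 652*f (O(S, f) = 4*((-117 + f)*(97 + 66)) = 4*((-117 + f)*163) = 4*(-19071 + 163*f) = -76284 + 652*f)
q(x) = -468 + 3*x (q(x) = 3*(x - 1*156) = 3*(x - 156) = 3*(-156 + x) = -468 + 3*x)
1/(q(n(13)) + O(-73, B(-5, 4))) = 1/((-468 + 3*13) + (-76284 + 652*(4*(-5)))) = 1/((-468 + 39) + (-76284 + 652*(-20))) = 1/(-429 + (-76284 - 13040)) = 1/(-429 - 89324) = 1/(-89753) = -1/89753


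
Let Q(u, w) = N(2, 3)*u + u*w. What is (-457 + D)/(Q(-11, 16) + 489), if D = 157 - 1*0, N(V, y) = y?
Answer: -15/14 ≈ -1.0714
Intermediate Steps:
D = 157 (D = 157 + 0 = 157)
Q(u, w) = 3*u + u*w
(-457 + D)/(Q(-11, 16) + 489) = (-457 + 157)/(-11*(3 + 16) + 489) = -300/(-11*19 + 489) = -300/(-209 + 489) = -300/280 = -300*1/280 = -15/14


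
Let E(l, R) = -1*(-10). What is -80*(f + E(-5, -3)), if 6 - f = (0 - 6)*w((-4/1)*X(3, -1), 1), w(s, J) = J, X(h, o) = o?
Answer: -1760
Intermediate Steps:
E(l, R) = 10
f = 12 (f = 6 - (0 - 6) = 6 - (-6) = 6 - 1*(-6) = 6 + 6 = 12)
-80*(f + E(-5, -3)) = -80*(12 + 10) = -80*22 = -1760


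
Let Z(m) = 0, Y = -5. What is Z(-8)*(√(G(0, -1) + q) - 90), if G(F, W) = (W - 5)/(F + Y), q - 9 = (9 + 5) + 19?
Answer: 0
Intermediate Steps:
q = 42 (q = 9 + ((9 + 5) + 19) = 9 + (14 + 19) = 9 + 33 = 42)
G(F, W) = (-5 + W)/(-5 + F) (G(F, W) = (W - 5)/(F - 5) = (-5 + W)/(-5 + F))
Z(-8)*(√(G(0, -1) + q) - 90) = 0*(√((-5 - 1)/(-5 + 0) + 42) - 90) = 0*(√(-6/(-5) + 42) - 90) = 0*(√(-⅕*(-6) + 42) - 90) = 0*(√(6/5 + 42) - 90) = 0*(√(216/5) - 90) = 0*(6*√30/5 - 90) = 0*(-90 + 6*√30/5) = 0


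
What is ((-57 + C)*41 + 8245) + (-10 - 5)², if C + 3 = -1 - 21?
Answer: 5108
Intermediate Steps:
C = -25 (C = -3 + (-1 - 21) = -3 - 22 = -25)
((-57 + C)*41 + 8245) + (-10 - 5)² = ((-57 - 25)*41 + 8245) + (-10 - 5)² = (-82*41 + 8245) + (-15)² = (-3362 + 8245) + 225 = 4883 + 225 = 5108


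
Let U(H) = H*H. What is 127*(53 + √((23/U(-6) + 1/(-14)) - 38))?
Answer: 6731 + 127*I*√66031/42 ≈ 6731.0 + 777.01*I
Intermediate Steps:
U(H) = H²
127*(53 + √((23/U(-6) + 1/(-14)) - 38)) = 127*(53 + √((23/((-6)²) + 1/(-14)) - 38)) = 127*(53 + √((23/36 + 1*(-1/14)) - 38)) = 127*(53 + √((23*(1/36) - 1/14) - 38)) = 127*(53 + √((23/36 - 1/14) - 38)) = 127*(53 + √(143/252 - 38)) = 127*(53 + √(-9433/252)) = 127*(53 + I*√66031/42) = 6731 + 127*I*√66031/42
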